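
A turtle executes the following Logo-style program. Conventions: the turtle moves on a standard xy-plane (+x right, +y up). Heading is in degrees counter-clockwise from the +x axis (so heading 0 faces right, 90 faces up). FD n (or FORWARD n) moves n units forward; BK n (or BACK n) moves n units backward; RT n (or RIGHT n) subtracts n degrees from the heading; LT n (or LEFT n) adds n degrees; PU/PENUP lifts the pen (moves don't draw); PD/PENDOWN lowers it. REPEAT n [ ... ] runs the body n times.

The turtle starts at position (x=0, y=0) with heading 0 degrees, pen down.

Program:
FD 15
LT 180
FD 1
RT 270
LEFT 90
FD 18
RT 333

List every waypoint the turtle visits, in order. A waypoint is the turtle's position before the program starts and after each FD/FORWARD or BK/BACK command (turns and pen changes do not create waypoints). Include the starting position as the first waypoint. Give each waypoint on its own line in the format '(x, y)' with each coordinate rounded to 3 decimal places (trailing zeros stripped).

Executing turtle program step by step:
Start: pos=(0,0), heading=0, pen down
FD 15: (0,0) -> (15,0) [heading=0, draw]
LT 180: heading 0 -> 180
FD 1: (15,0) -> (14,0) [heading=180, draw]
RT 270: heading 180 -> 270
LT 90: heading 270 -> 0
FD 18: (14,0) -> (32,0) [heading=0, draw]
RT 333: heading 0 -> 27
Final: pos=(32,0), heading=27, 3 segment(s) drawn
Waypoints (4 total):
(0, 0)
(15, 0)
(14, 0)
(32, 0)

Answer: (0, 0)
(15, 0)
(14, 0)
(32, 0)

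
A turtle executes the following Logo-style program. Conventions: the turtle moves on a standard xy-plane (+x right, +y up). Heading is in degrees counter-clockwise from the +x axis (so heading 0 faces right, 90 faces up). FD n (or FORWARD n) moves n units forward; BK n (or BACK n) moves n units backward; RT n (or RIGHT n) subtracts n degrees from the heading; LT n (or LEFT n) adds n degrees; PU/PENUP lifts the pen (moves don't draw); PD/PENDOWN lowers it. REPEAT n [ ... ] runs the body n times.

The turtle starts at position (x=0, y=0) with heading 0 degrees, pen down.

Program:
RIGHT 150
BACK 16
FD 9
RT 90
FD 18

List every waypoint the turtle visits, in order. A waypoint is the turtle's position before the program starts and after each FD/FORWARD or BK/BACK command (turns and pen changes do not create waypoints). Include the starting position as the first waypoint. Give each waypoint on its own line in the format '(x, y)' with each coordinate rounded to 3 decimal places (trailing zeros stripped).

Executing turtle program step by step:
Start: pos=(0,0), heading=0, pen down
RT 150: heading 0 -> 210
BK 16: (0,0) -> (13.856,8) [heading=210, draw]
FD 9: (13.856,8) -> (6.062,3.5) [heading=210, draw]
RT 90: heading 210 -> 120
FD 18: (6.062,3.5) -> (-2.938,19.088) [heading=120, draw]
Final: pos=(-2.938,19.088), heading=120, 3 segment(s) drawn
Waypoints (4 total):
(0, 0)
(13.856, 8)
(6.062, 3.5)
(-2.938, 19.088)

Answer: (0, 0)
(13.856, 8)
(6.062, 3.5)
(-2.938, 19.088)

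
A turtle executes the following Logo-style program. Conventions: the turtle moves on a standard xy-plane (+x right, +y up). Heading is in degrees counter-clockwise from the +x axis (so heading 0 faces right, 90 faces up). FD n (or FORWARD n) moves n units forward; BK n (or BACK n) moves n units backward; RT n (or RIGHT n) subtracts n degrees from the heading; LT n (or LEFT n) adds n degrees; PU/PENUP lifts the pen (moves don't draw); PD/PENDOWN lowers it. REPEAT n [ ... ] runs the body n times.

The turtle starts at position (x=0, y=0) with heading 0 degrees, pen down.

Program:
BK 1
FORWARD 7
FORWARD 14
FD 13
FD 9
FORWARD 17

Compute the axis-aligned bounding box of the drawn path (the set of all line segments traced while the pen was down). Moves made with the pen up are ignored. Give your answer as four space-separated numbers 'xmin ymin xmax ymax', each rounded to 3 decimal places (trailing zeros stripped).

Answer: -1 0 59 0

Derivation:
Executing turtle program step by step:
Start: pos=(0,0), heading=0, pen down
BK 1: (0,0) -> (-1,0) [heading=0, draw]
FD 7: (-1,0) -> (6,0) [heading=0, draw]
FD 14: (6,0) -> (20,0) [heading=0, draw]
FD 13: (20,0) -> (33,0) [heading=0, draw]
FD 9: (33,0) -> (42,0) [heading=0, draw]
FD 17: (42,0) -> (59,0) [heading=0, draw]
Final: pos=(59,0), heading=0, 6 segment(s) drawn

Segment endpoints: x in {-1, 0, 6, 20, 33, 42, 59}, y in {0}
xmin=-1, ymin=0, xmax=59, ymax=0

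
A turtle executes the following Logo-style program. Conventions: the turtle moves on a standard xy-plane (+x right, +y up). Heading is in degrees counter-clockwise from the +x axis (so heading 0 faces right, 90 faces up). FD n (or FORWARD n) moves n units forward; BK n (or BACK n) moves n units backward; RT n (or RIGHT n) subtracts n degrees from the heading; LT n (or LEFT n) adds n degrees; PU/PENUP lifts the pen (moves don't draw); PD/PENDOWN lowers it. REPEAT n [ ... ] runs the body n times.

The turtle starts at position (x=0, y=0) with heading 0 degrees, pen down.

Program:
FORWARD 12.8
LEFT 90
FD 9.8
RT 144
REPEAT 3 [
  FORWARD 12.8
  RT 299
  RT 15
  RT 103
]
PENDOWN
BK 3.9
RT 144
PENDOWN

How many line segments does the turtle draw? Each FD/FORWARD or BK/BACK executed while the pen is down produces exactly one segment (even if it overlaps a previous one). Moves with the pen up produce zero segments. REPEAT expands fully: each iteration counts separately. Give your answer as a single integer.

Executing turtle program step by step:
Start: pos=(0,0), heading=0, pen down
FD 12.8: (0,0) -> (12.8,0) [heading=0, draw]
LT 90: heading 0 -> 90
FD 9.8: (12.8,0) -> (12.8,9.8) [heading=90, draw]
RT 144: heading 90 -> 306
REPEAT 3 [
  -- iteration 1/3 --
  FD 12.8: (12.8,9.8) -> (20.324,-0.555) [heading=306, draw]
  RT 299: heading 306 -> 7
  RT 15: heading 7 -> 352
  RT 103: heading 352 -> 249
  -- iteration 2/3 --
  FD 12.8: (20.324,-0.555) -> (15.737,-12.505) [heading=249, draw]
  RT 299: heading 249 -> 310
  RT 15: heading 310 -> 295
  RT 103: heading 295 -> 192
  -- iteration 3/3 --
  FD 12.8: (15.737,-12.505) -> (3.216,-15.167) [heading=192, draw]
  RT 299: heading 192 -> 253
  RT 15: heading 253 -> 238
  RT 103: heading 238 -> 135
]
PD: pen down
BK 3.9: (3.216,-15.167) -> (5.974,-17.924) [heading=135, draw]
RT 144: heading 135 -> 351
PD: pen down
Final: pos=(5.974,-17.924), heading=351, 6 segment(s) drawn
Segments drawn: 6

Answer: 6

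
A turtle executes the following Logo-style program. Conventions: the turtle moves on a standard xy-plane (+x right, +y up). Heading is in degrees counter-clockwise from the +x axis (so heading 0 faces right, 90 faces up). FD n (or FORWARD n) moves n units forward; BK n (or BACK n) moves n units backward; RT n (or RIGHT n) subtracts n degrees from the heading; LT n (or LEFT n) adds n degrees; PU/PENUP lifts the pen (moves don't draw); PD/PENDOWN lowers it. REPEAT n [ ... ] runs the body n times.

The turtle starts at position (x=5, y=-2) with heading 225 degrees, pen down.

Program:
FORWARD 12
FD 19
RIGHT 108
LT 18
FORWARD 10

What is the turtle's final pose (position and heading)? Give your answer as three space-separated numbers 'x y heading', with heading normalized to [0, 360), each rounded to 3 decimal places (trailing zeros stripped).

Answer: -23.991 -16.849 135

Derivation:
Executing turtle program step by step:
Start: pos=(5,-2), heading=225, pen down
FD 12: (5,-2) -> (-3.485,-10.485) [heading=225, draw]
FD 19: (-3.485,-10.485) -> (-16.92,-23.92) [heading=225, draw]
RT 108: heading 225 -> 117
LT 18: heading 117 -> 135
FD 10: (-16.92,-23.92) -> (-23.991,-16.849) [heading=135, draw]
Final: pos=(-23.991,-16.849), heading=135, 3 segment(s) drawn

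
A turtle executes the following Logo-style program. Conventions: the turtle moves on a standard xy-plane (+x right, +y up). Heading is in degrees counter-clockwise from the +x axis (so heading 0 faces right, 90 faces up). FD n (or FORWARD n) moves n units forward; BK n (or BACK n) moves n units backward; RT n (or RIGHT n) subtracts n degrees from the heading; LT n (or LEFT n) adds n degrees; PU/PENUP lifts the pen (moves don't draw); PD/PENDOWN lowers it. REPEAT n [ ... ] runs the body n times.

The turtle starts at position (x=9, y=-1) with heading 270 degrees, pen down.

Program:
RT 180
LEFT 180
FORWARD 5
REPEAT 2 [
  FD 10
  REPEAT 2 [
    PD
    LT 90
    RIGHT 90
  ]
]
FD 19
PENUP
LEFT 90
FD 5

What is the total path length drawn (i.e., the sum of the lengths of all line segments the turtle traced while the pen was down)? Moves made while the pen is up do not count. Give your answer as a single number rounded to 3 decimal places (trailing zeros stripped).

Executing turtle program step by step:
Start: pos=(9,-1), heading=270, pen down
RT 180: heading 270 -> 90
LT 180: heading 90 -> 270
FD 5: (9,-1) -> (9,-6) [heading=270, draw]
REPEAT 2 [
  -- iteration 1/2 --
  FD 10: (9,-6) -> (9,-16) [heading=270, draw]
  REPEAT 2 [
    -- iteration 1/2 --
    PD: pen down
    LT 90: heading 270 -> 0
    RT 90: heading 0 -> 270
    -- iteration 2/2 --
    PD: pen down
    LT 90: heading 270 -> 0
    RT 90: heading 0 -> 270
  ]
  -- iteration 2/2 --
  FD 10: (9,-16) -> (9,-26) [heading=270, draw]
  REPEAT 2 [
    -- iteration 1/2 --
    PD: pen down
    LT 90: heading 270 -> 0
    RT 90: heading 0 -> 270
    -- iteration 2/2 --
    PD: pen down
    LT 90: heading 270 -> 0
    RT 90: heading 0 -> 270
  ]
]
FD 19: (9,-26) -> (9,-45) [heading=270, draw]
PU: pen up
LT 90: heading 270 -> 0
FD 5: (9,-45) -> (14,-45) [heading=0, move]
Final: pos=(14,-45), heading=0, 4 segment(s) drawn

Segment lengths:
  seg 1: (9,-1) -> (9,-6), length = 5
  seg 2: (9,-6) -> (9,-16), length = 10
  seg 3: (9,-16) -> (9,-26), length = 10
  seg 4: (9,-26) -> (9,-45), length = 19
Total = 44

Answer: 44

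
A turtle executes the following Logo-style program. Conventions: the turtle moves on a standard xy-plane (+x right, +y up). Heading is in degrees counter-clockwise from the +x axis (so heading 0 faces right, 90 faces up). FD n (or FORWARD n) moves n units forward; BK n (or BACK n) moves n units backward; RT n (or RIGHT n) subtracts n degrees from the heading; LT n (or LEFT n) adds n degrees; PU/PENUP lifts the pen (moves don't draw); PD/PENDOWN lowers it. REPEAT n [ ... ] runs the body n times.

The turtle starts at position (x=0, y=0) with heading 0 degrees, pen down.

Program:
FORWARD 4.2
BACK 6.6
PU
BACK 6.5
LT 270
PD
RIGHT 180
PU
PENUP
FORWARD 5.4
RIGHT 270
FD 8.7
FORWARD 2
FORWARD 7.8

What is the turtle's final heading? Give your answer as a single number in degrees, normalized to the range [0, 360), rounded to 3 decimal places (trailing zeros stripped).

Answer: 180

Derivation:
Executing turtle program step by step:
Start: pos=(0,0), heading=0, pen down
FD 4.2: (0,0) -> (4.2,0) [heading=0, draw]
BK 6.6: (4.2,0) -> (-2.4,0) [heading=0, draw]
PU: pen up
BK 6.5: (-2.4,0) -> (-8.9,0) [heading=0, move]
LT 270: heading 0 -> 270
PD: pen down
RT 180: heading 270 -> 90
PU: pen up
PU: pen up
FD 5.4: (-8.9,0) -> (-8.9,5.4) [heading=90, move]
RT 270: heading 90 -> 180
FD 8.7: (-8.9,5.4) -> (-17.6,5.4) [heading=180, move]
FD 2: (-17.6,5.4) -> (-19.6,5.4) [heading=180, move]
FD 7.8: (-19.6,5.4) -> (-27.4,5.4) [heading=180, move]
Final: pos=(-27.4,5.4), heading=180, 2 segment(s) drawn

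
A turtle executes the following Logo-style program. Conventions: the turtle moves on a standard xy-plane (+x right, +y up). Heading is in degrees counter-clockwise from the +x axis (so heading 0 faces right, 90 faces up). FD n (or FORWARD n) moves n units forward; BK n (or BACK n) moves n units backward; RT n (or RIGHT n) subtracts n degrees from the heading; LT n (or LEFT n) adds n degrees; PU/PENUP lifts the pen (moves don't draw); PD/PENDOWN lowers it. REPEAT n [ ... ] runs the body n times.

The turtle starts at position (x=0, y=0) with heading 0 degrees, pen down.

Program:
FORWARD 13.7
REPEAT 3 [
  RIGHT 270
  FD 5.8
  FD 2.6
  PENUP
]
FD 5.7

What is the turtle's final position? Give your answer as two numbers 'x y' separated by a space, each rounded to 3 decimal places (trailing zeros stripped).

Executing turtle program step by step:
Start: pos=(0,0), heading=0, pen down
FD 13.7: (0,0) -> (13.7,0) [heading=0, draw]
REPEAT 3 [
  -- iteration 1/3 --
  RT 270: heading 0 -> 90
  FD 5.8: (13.7,0) -> (13.7,5.8) [heading=90, draw]
  FD 2.6: (13.7,5.8) -> (13.7,8.4) [heading=90, draw]
  PU: pen up
  -- iteration 2/3 --
  RT 270: heading 90 -> 180
  FD 5.8: (13.7,8.4) -> (7.9,8.4) [heading=180, move]
  FD 2.6: (7.9,8.4) -> (5.3,8.4) [heading=180, move]
  PU: pen up
  -- iteration 3/3 --
  RT 270: heading 180 -> 270
  FD 5.8: (5.3,8.4) -> (5.3,2.6) [heading=270, move]
  FD 2.6: (5.3,2.6) -> (5.3,0) [heading=270, move]
  PU: pen up
]
FD 5.7: (5.3,0) -> (5.3,-5.7) [heading=270, move]
Final: pos=(5.3,-5.7), heading=270, 3 segment(s) drawn

Answer: 5.3 -5.7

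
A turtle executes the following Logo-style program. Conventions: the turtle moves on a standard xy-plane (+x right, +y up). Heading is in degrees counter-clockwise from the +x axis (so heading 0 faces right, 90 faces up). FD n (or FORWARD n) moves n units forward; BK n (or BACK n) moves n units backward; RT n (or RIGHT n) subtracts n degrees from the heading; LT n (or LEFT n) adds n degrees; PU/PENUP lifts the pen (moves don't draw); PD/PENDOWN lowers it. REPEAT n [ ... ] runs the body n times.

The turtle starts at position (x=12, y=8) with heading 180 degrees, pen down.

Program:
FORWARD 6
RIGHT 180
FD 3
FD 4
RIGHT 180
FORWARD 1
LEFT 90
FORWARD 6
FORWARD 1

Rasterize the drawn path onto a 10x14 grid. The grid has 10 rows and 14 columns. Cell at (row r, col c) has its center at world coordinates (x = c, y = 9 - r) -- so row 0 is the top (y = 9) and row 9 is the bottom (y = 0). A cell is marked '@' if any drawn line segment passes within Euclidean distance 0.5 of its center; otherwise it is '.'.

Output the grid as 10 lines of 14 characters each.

Segment 0: (12,8) -> (6,8)
Segment 1: (6,8) -> (9,8)
Segment 2: (9,8) -> (13,8)
Segment 3: (13,8) -> (12,8)
Segment 4: (12,8) -> (12,2)
Segment 5: (12,2) -> (12,1)

Answer: ..............
......@@@@@@@@
............@.
............@.
............@.
............@.
............@.
............@.
............@.
..............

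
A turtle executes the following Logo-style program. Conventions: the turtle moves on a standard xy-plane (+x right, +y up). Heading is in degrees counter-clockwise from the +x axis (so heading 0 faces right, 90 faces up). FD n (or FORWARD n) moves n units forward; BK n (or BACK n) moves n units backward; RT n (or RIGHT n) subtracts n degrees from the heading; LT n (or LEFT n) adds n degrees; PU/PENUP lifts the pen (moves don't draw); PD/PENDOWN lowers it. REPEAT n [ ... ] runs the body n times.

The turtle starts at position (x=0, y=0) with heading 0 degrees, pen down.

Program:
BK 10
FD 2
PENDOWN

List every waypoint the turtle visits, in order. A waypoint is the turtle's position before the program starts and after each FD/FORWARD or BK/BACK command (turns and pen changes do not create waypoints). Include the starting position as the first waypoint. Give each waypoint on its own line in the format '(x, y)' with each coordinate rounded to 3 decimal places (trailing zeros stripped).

Executing turtle program step by step:
Start: pos=(0,0), heading=0, pen down
BK 10: (0,0) -> (-10,0) [heading=0, draw]
FD 2: (-10,0) -> (-8,0) [heading=0, draw]
PD: pen down
Final: pos=(-8,0), heading=0, 2 segment(s) drawn
Waypoints (3 total):
(0, 0)
(-10, 0)
(-8, 0)

Answer: (0, 0)
(-10, 0)
(-8, 0)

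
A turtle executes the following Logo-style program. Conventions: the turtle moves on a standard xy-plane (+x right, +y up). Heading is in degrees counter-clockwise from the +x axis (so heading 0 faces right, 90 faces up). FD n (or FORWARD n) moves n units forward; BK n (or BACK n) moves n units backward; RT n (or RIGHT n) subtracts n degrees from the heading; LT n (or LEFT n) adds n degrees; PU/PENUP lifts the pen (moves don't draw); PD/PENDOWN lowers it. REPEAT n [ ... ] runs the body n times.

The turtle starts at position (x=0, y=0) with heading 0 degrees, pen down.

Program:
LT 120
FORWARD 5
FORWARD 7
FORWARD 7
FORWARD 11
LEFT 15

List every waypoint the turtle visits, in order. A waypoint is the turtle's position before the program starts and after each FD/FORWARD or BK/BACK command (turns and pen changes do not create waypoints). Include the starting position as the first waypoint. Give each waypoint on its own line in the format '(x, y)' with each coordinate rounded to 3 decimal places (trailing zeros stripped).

Executing turtle program step by step:
Start: pos=(0,0), heading=0, pen down
LT 120: heading 0 -> 120
FD 5: (0,0) -> (-2.5,4.33) [heading=120, draw]
FD 7: (-2.5,4.33) -> (-6,10.392) [heading=120, draw]
FD 7: (-6,10.392) -> (-9.5,16.454) [heading=120, draw]
FD 11: (-9.5,16.454) -> (-15,25.981) [heading=120, draw]
LT 15: heading 120 -> 135
Final: pos=(-15,25.981), heading=135, 4 segment(s) drawn
Waypoints (5 total):
(0, 0)
(-2.5, 4.33)
(-6, 10.392)
(-9.5, 16.454)
(-15, 25.981)

Answer: (0, 0)
(-2.5, 4.33)
(-6, 10.392)
(-9.5, 16.454)
(-15, 25.981)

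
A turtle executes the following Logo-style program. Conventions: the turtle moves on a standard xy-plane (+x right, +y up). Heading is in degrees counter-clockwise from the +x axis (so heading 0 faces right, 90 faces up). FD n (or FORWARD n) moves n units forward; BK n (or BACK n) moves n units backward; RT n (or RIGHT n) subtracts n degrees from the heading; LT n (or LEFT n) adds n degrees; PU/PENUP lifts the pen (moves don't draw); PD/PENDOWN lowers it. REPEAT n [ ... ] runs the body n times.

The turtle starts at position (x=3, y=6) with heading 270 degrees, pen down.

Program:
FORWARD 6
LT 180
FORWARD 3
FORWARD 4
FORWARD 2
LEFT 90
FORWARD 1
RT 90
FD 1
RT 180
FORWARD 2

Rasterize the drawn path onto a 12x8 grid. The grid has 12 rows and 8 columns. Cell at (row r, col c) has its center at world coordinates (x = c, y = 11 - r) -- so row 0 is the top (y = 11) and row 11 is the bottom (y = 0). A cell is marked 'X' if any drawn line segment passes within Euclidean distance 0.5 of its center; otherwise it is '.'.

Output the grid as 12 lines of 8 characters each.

Answer: ........
..X.....
..XX....
..XX....
...X....
...X....
...X....
...X....
...X....
...X....
...X....
...X....

Derivation:
Segment 0: (3,6) -> (3,0)
Segment 1: (3,0) -> (3,3)
Segment 2: (3,3) -> (3,7)
Segment 3: (3,7) -> (3,9)
Segment 4: (3,9) -> (2,9)
Segment 5: (2,9) -> (2,10)
Segment 6: (2,10) -> (2,8)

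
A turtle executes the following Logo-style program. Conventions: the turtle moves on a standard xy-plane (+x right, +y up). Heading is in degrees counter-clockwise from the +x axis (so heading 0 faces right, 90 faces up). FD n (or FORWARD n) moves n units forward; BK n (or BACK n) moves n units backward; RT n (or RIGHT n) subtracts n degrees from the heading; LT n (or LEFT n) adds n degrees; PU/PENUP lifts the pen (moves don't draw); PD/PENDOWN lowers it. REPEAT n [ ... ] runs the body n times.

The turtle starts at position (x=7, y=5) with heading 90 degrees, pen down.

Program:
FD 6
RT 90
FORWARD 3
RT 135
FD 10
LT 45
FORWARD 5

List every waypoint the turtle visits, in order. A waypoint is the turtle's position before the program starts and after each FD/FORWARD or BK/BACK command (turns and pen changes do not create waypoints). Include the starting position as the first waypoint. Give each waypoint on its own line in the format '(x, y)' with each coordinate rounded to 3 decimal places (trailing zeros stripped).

Executing turtle program step by step:
Start: pos=(7,5), heading=90, pen down
FD 6: (7,5) -> (7,11) [heading=90, draw]
RT 90: heading 90 -> 0
FD 3: (7,11) -> (10,11) [heading=0, draw]
RT 135: heading 0 -> 225
FD 10: (10,11) -> (2.929,3.929) [heading=225, draw]
LT 45: heading 225 -> 270
FD 5: (2.929,3.929) -> (2.929,-1.071) [heading=270, draw]
Final: pos=(2.929,-1.071), heading=270, 4 segment(s) drawn
Waypoints (5 total):
(7, 5)
(7, 11)
(10, 11)
(2.929, 3.929)
(2.929, -1.071)

Answer: (7, 5)
(7, 11)
(10, 11)
(2.929, 3.929)
(2.929, -1.071)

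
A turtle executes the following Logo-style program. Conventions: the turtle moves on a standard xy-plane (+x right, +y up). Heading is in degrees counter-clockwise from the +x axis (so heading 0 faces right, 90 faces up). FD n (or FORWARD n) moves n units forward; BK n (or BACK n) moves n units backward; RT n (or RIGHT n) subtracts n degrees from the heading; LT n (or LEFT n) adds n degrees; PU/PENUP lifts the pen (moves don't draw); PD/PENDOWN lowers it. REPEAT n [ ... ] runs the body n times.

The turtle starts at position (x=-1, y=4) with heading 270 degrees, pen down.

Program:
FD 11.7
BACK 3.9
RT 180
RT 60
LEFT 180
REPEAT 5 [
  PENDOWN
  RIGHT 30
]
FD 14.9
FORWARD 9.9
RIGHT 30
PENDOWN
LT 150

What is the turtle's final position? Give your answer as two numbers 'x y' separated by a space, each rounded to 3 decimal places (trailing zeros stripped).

Answer: 11.4 17.677

Derivation:
Executing turtle program step by step:
Start: pos=(-1,4), heading=270, pen down
FD 11.7: (-1,4) -> (-1,-7.7) [heading=270, draw]
BK 3.9: (-1,-7.7) -> (-1,-3.8) [heading=270, draw]
RT 180: heading 270 -> 90
RT 60: heading 90 -> 30
LT 180: heading 30 -> 210
REPEAT 5 [
  -- iteration 1/5 --
  PD: pen down
  RT 30: heading 210 -> 180
  -- iteration 2/5 --
  PD: pen down
  RT 30: heading 180 -> 150
  -- iteration 3/5 --
  PD: pen down
  RT 30: heading 150 -> 120
  -- iteration 4/5 --
  PD: pen down
  RT 30: heading 120 -> 90
  -- iteration 5/5 --
  PD: pen down
  RT 30: heading 90 -> 60
]
FD 14.9: (-1,-3.8) -> (6.45,9.104) [heading=60, draw]
FD 9.9: (6.45,9.104) -> (11.4,17.677) [heading=60, draw]
RT 30: heading 60 -> 30
PD: pen down
LT 150: heading 30 -> 180
Final: pos=(11.4,17.677), heading=180, 4 segment(s) drawn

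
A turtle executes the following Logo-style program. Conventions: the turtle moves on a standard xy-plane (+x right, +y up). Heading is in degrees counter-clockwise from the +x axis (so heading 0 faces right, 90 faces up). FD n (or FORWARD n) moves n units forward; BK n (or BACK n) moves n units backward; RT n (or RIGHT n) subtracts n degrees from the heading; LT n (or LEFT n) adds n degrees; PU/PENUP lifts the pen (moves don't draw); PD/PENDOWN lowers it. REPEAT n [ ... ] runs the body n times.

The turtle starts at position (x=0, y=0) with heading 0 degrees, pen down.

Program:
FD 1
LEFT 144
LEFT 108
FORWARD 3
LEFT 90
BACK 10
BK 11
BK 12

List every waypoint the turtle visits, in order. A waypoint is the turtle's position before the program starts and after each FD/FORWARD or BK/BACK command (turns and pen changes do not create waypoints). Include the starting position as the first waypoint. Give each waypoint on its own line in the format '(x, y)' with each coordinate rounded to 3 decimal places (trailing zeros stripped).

Executing turtle program step by step:
Start: pos=(0,0), heading=0, pen down
FD 1: (0,0) -> (1,0) [heading=0, draw]
LT 144: heading 0 -> 144
LT 108: heading 144 -> 252
FD 3: (1,0) -> (0.073,-2.853) [heading=252, draw]
LT 90: heading 252 -> 342
BK 10: (0.073,-2.853) -> (-9.438,0.237) [heading=342, draw]
BK 11: (-9.438,0.237) -> (-19.899,3.636) [heading=342, draw]
BK 12: (-19.899,3.636) -> (-31.312,7.344) [heading=342, draw]
Final: pos=(-31.312,7.344), heading=342, 5 segment(s) drawn
Waypoints (6 total):
(0, 0)
(1, 0)
(0.073, -2.853)
(-9.438, 0.237)
(-19.899, 3.636)
(-31.312, 7.344)

Answer: (0, 0)
(1, 0)
(0.073, -2.853)
(-9.438, 0.237)
(-19.899, 3.636)
(-31.312, 7.344)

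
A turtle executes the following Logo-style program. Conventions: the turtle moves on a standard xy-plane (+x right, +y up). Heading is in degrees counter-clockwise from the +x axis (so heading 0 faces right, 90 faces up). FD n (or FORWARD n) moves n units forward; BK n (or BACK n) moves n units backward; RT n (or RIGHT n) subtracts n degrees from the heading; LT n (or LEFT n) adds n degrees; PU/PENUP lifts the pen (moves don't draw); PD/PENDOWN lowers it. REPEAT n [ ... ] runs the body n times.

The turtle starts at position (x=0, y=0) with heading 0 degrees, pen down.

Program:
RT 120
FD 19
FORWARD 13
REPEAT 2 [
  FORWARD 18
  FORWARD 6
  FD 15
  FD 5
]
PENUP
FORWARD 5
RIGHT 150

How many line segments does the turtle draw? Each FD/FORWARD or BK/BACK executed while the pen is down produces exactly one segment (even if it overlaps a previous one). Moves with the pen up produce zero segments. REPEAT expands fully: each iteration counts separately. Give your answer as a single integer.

Executing turtle program step by step:
Start: pos=(0,0), heading=0, pen down
RT 120: heading 0 -> 240
FD 19: (0,0) -> (-9.5,-16.454) [heading=240, draw]
FD 13: (-9.5,-16.454) -> (-16,-27.713) [heading=240, draw]
REPEAT 2 [
  -- iteration 1/2 --
  FD 18: (-16,-27.713) -> (-25,-43.301) [heading=240, draw]
  FD 6: (-25,-43.301) -> (-28,-48.497) [heading=240, draw]
  FD 15: (-28,-48.497) -> (-35.5,-61.488) [heading=240, draw]
  FD 5: (-35.5,-61.488) -> (-38,-65.818) [heading=240, draw]
  -- iteration 2/2 --
  FD 18: (-38,-65.818) -> (-47,-81.406) [heading=240, draw]
  FD 6: (-47,-81.406) -> (-50,-86.603) [heading=240, draw]
  FD 15: (-50,-86.603) -> (-57.5,-99.593) [heading=240, draw]
  FD 5: (-57.5,-99.593) -> (-60,-103.923) [heading=240, draw]
]
PU: pen up
FD 5: (-60,-103.923) -> (-62.5,-108.253) [heading=240, move]
RT 150: heading 240 -> 90
Final: pos=(-62.5,-108.253), heading=90, 10 segment(s) drawn
Segments drawn: 10

Answer: 10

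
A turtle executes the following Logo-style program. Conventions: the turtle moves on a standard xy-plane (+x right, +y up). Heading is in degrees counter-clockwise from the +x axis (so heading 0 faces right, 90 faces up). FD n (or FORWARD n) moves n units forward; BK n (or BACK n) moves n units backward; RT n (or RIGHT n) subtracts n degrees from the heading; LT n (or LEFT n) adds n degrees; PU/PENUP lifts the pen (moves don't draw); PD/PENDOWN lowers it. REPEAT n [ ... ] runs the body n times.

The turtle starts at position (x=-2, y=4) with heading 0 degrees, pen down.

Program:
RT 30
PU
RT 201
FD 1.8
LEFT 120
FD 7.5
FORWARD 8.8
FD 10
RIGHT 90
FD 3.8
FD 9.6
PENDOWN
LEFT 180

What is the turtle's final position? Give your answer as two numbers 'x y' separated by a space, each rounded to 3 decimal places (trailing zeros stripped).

Executing turtle program step by step:
Start: pos=(-2,4), heading=0, pen down
RT 30: heading 0 -> 330
PU: pen up
RT 201: heading 330 -> 129
FD 1.8: (-2,4) -> (-3.133,5.399) [heading=129, move]
LT 120: heading 129 -> 249
FD 7.5: (-3.133,5.399) -> (-5.821,-1.603) [heading=249, move]
FD 8.8: (-5.821,-1.603) -> (-8.974,-9.818) [heading=249, move]
FD 10: (-8.974,-9.818) -> (-12.558,-19.154) [heading=249, move]
RT 90: heading 249 -> 159
FD 3.8: (-12.558,-19.154) -> (-16.105,-17.793) [heading=159, move]
FD 9.6: (-16.105,-17.793) -> (-25.068,-14.352) [heading=159, move]
PD: pen down
LT 180: heading 159 -> 339
Final: pos=(-25.068,-14.352), heading=339, 0 segment(s) drawn

Answer: -25.068 -14.352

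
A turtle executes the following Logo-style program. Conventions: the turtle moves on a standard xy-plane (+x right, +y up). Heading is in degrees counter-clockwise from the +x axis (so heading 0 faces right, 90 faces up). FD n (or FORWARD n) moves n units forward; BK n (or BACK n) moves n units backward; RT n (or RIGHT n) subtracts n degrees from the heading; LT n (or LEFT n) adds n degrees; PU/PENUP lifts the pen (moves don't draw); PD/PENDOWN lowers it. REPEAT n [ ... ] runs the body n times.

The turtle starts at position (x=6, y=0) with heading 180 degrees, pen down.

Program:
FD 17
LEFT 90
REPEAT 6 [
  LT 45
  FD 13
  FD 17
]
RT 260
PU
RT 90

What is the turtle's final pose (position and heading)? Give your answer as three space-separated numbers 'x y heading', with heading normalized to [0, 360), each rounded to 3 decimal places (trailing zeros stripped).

Executing turtle program step by step:
Start: pos=(6,0), heading=180, pen down
FD 17: (6,0) -> (-11,0) [heading=180, draw]
LT 90: heading 180 -> 270
REPEAT 6 [
  -- iteration 1/6 --
  LT 45: heading 270 -> 315
  FD 13: (-11,0) -> (-1.808,-9.192) [heading=315, draw]
  FD 17: (-1.808,-9.192) -> (10.213,-21.213) [heading=315, draw]
  -- iteration 2/6 --
  LT 45: heading 315 -> 0
  FD 13: (10.213,-21.213) -> (23.213,-21.213) [heading=0, draw]
  FD 17: (23.213,-21.213) -> (40.213,-21.213) [heading=0, draw]
  -- iteration 3/6 --
  LT 45: heading 0 -> 45
  FD 13: (40.213,-21.213) -> (49.406,-12.021) [heading=45, draw]
  FD 17: (49.406,-12.021) -> (61.426,0) [heading=45, draw]
  -- iteration 4/6 --
  LT 45: heading 45 -> 90
  FD 13: (61.426,0) -> (61.426,13) [heading=90, draw]
  FD 17: (61.426,13) -> (61.426,30) [heading=90, draw]
  -- iteration 5/6 --
  LT 45: heading 90 -> 135
  FD 13: (61.426,30) -> (52.234,39.192) [heading=135, draw]
  FD 17: (52.234,39.192) -> (40.213,51.213) [heading=135, draw]
  -- iteration 6/6 --
  LT 45: heading 135 -> 180
  FD 13: (40.213,51.213) -> (27.213,51.213) [heading=180, draw]
  FD 17: (27.213,51.213) -> (10.213,51.213) [heading=180, draw]
]
RT 260: heading 180 -> 280
PU: pen up
RT 90: heading 280 -> 190
Final: pos=(10.213,51.213), heading=190, 13 segment(s) drawn

Answer: 10.213 51.213 190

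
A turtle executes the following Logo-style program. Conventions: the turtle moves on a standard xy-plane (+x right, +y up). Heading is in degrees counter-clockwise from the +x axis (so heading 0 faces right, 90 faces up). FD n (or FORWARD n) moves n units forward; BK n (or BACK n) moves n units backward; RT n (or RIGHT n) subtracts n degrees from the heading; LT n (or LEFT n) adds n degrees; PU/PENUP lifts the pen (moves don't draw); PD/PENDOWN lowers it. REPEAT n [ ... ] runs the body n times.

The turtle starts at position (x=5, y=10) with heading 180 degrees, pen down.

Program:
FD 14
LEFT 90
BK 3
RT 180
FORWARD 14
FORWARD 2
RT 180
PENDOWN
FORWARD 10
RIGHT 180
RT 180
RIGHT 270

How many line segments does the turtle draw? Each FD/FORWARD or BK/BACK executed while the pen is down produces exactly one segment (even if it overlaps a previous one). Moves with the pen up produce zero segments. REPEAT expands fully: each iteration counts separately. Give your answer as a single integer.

Answer: 5

Derivation:
Executing turtle program step by step:
Start: pos=(5,10), heading=180, pen down
FD 14: (5,10) -> (-9,10) [heading=180, draw]
LT 90: heading 180 -> 270
BK 3: (-9,10) -> (-9,13) [heading=270, draw]
RT 180: heading 270 -> 90
FD 14: (-9,13) -> (-9,27) [heading=90, draw]
FD 2: (-9,27) -> (-9,29) [heading=90, draw]
RT 180: heading 90 -> 270
PD: pen down
FD 10: (-9,29) -> (-9,19) [heading=270, draw]
RT 180: heading 270 -> 90
RT 180: heading 90 -> 270
RT 270: heading 270 -> 0
Final: pos=(-9,19), heading=0, 5 segment(s) drawn
Segments drawn: 5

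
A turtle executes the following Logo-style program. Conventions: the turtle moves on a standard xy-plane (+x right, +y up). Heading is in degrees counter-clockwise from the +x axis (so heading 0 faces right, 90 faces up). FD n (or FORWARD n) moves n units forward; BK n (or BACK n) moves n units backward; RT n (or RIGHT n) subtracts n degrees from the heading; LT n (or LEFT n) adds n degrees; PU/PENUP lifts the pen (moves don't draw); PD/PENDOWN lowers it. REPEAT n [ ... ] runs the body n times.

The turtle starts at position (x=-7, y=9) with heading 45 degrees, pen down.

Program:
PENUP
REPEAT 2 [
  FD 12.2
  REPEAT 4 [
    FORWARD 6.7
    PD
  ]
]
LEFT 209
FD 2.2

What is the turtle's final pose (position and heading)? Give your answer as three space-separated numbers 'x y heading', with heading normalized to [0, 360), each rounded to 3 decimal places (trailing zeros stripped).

Answer: 47.548 62.04 254

Derivation:
Executing turtle program step by step:
Start: pos=(-7,9), heading=45, pen down
PU: pen up
REPEAT 2 [
  -- iteration 1/2 --
  FD 12.2: (-7,9) -> (1.627,17.627) [heading=45, move]
  REPEAT 4 [
    -- iteration 1/4 --
    FD 6.7: (1.627,17.627) -> (6.364,22.364) [heading=45, move]
    PD: pen down
    -- iteration 2/4 --
    FD 6.7: (6.364,22.364) -> (11.102,27.102) [heading=45, draw]
    PD: pen down
    -- iteration 3/4 --
    FD 6.7: (11.102,27.102) -> (15.84,31.84) [heading=45, draw]
    PD: pen down
    -- iteration 4/4 --
    FD 6.7: (15.84,31.84) -> (20.577,36.577) [heading=45, draw]
    PD: pen down
  ]
  -- iteration 2/2 --
  FD 12.2: (20.577,36.577) -> (29.204,45.204) [heading=45, draw]
  REPEAT 4 [
    -- iteration 1/4 --
    FD 6.7: (29.204,45.204) -> (33.941,49.941) [heading=45, draw]
    PD: pen down
    -- iteration 2/4 --
    FD 6.7: (33.941,49.941) -> (38.679,54.679) [heading=45, draw]
    PD: pen down
    -- iteration 3/4 --
    FD 6.7: (38.679,54.679) -> (43.417,59.417) [heading=45, draw]
    PD: pen down
    -- iteration 4/4 --
    FD 6.7: (43.417,59.417) -> (48.154,64.154) [heading=45, draw]
    PD: pen down
  ]
]
LT 209: heading 45 -> 254
FD 2.2: (48.154,64.154) -> (47.548,62.04) [heading=254, draw]
Final: pos=(47.548,62.04), heading=254, 9 segment(s) drawn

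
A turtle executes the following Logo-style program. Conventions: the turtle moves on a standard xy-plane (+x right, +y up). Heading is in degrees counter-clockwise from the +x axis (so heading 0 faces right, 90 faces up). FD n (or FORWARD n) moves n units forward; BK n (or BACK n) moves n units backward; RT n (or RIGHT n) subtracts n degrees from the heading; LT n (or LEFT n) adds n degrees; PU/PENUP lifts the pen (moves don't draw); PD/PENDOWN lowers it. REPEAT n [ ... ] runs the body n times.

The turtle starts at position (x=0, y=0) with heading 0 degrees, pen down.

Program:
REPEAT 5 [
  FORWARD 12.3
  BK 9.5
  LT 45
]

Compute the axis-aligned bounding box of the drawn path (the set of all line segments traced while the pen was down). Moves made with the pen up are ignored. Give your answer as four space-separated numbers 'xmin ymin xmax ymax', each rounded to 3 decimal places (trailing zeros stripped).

Answer: -9.5 0 12.3 14.28

Derivation:
Executing turtle program step by step:
Start: pos=(0,0), heading=0, pen down
REPEAT 5 [
  -- iteration 1/5 --
  FD 12.3: (0,0) -> (12.3,0) [heading=0, draw]
  BK 9.5: (12.3,0) -> (2.8,0) [heading=0, draw]
  LT 45: heading 0 -> 45
  -- iteration 2/5 --
  FD 12.3: (2.8,0) -> (11.497,8.697) [heading=45, draw]
  BK 9.5: (11.497,8.697) -> (4.78,1.98) [heading=45, draw]
  LT 45: heading 45 -> 90
  -- iteration 3/5 --
  FD 12.3: (4.78,1.98) -> (4.78,14.28) [heading=90, draw]
  BK 9.5: (4.78,14.28) -> (4.78,4.78) [heading=90, draw]
  LT 45: heading 90 -> 135
  -- iteration 4/5 --
  FD 12.3: (4.78,4.78) -> (-3.918,13.477) [heading=135, draw]
  BK 9.5: (-3.918,13.477) -> (2.8,6.76) [heading=135, draw]
  LT 45: heading 135 -> 180
  -- iteration 5/5 --
  FD 12.3: (2.8,6.76) -> (-9.5,6.76) [heading=180, draw]
  BK 9.5: (-9.5,6.76) -> (0,6.76) [heading=180, draw]
  LT 45: heading 180 -> 225
]
Final: pos=(0,6.76), heading=225, 10 segment(s) drawn

Segment endpoints: x in {-9.5, -3.918, 0, 2.8, 2.8, 4.78, 4.78, 11.497, 12.3}, y in {0, 1.98, 4.78, 6.76, 6.76, 6.76, 8.697, 13.477, 14.28}
xmin=-9.5, ymin=0, xmax=12.3, ymax=14.28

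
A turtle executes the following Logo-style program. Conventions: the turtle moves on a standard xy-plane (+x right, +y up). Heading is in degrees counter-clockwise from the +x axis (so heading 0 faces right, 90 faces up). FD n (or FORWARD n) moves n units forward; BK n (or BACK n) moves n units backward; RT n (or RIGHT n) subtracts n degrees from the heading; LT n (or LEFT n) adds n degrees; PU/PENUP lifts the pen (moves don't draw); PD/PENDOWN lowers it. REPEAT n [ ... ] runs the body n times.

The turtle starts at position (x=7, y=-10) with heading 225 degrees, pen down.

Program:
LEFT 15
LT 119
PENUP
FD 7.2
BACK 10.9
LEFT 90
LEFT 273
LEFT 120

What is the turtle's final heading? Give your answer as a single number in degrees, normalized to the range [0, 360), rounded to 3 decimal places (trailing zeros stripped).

Answer: 122

Derivation:
Executing turtle program step by step:
Start: pos=(7,-10), heading=225, pen down
LT 15: heading 225 -> 240
LT 119: heading 240 -> 359
PU: pen up
FD 7.2: (7,-10) -> (14.199,-10.126) [heading=359, move]
BK 10.9: (14.199,-10.126) -> (3.301,-9.935) [heading=359, move]
LT 90: heading 359 -> 89
LT 273: heading 89 -> 2
LT 120: heading 2 -> 122
Final: pos=(3.301,-9.935), heading=122, 0 segment(s) drawn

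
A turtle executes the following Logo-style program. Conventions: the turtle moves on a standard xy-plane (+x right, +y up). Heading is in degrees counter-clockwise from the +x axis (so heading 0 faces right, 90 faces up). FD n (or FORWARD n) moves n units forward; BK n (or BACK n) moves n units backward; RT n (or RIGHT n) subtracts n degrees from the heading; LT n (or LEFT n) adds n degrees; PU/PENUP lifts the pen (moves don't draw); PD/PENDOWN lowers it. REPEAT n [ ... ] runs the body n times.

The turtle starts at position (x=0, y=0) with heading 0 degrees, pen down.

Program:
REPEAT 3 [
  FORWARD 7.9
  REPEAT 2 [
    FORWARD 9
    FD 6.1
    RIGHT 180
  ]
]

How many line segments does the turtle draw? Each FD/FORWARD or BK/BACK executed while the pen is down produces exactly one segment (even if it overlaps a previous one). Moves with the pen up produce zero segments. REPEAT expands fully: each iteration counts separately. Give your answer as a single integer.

Executing turtle program step by step:
Start: pos=(0,0), heading=0, pen down
REPEAT 3 [
  -- iteration 1/3 --
  FD 7.9: (0,0) -> (7.9,0) [heading=0, draw]
  REPEAT 2 [
    -- iteration 1/2 --
    FD 9: (7.9,0) -> (16.9,0) [heading=0, draw]
    FD 6.1: (16.9,0) -> (23,0) [heading=0, draw]
    RT 180: heading 0 -> 180
    -- iteration 2/2 --
    FD 9: (23,0) -> (14,0) [heading=180, draw]
    FD 6.1: (14,0) -> (7.9,0) [heading=180, draw]
    RT 180: heading 180 -> 0
  ]
  -- iteration 2/3 --
  FD 7.9: (7.9,0) -> (15.8,0) [heading=0, draw]
  REPEAT 2 [
    -- iteration 1/2 --
    FD 9: (15.8,0) -> (24.8,0) [heading=0, draw]
    FD 6.1: (24.8,0) -> (30.9,0) [heading=0, draw]
    RT 180: heading 0 -> 180
    -- iteration 2/2 --
    FD 9: (30.9,0) -> (21.9,0) [heading=180, draw]
    FD 6.1: (21.9,0) -> (15.8,0) [heading=180, draw]
    RT 180: heading 180 -> 0
  ]
  -- iteration 3/3 --
  FD 7.9: (15.8,0) -> (23.7,0) [heading=0, draw]
  REPEAT 2 [
    -- iteration 1/2 --
    FD 9: (23.7,0) -> (32.7,0) [heading=0, draw]
    FD 6.1: (32.7,0) -> (38.8,0) [heading=0, draw]
    RT 180: heading 0 -> 180
    -- iteration 2/2 --
    FD 9: (38.8,0) -> (29.8,0) [heading=180, draw]
    FD 6.1: (29.8,0) -> (23.7,0) [heading=180, draw]
    RT 180: heading 180 -> 0
  ]
]
Final: pos=(23.7,0), heading=0, 15 segment(s) drawn
Segments drawn: 15

Answer: 15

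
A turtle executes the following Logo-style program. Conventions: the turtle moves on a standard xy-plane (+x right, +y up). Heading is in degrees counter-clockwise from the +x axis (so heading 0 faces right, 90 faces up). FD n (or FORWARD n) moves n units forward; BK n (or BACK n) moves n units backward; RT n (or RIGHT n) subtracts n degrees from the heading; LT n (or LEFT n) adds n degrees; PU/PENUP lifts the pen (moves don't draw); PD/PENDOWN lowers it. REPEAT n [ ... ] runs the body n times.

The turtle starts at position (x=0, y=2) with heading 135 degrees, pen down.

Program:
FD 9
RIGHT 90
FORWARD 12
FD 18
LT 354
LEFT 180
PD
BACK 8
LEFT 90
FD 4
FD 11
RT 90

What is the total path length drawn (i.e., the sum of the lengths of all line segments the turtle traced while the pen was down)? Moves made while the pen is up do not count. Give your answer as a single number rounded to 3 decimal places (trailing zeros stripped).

Answer: 62

Derivation:
Executing turtle program step by step:
Start: pos=(0,2), heading=135, pen down
FD 9: (0,2) -> (-6.364,8.364) [heading=135, draw]
RT 90: heading 135 -> 45
FD 12: (-6.364,8.364) -> (2.121,16.849) [heading=45, draw]
FD 18: (2.121,16.849) -> (14.849,29.577) [heading=45, draw]
LT 354: heading 45 -> 39
LT 180: heading 39 -> 219
PD: pen down
BK 8: (14.849,29.577) -> (21.066,34.612) [heading=219, draw]
LT 90: heading 219 -> 309
FD 4: (21.066,34.612) -> (23.584,31.503) [heading=309, draw]
FD 11: (23.584,31.503) -> (30.506,22.955) [heading=309, draw]
RT 90: heading 309 -> 219
Final: pos=(30.506,22.955), heading=219, 6 segment(s) drawn

Segment lengths:
  seg 1: (0,2) -> (-6.364,8.364), length = 9
  seg 2: (-6.364,8.364) -> (2.121,16.849), length = 12
  seg 3: (2.121,16.849) -> (14.849,29.577), length = 18
  seg 4: (14.849,29.577) -> (21.066,34.612), length = 8
  seg 5: (21.066,34.612) -> (23.584,31.503), length = 4
  seg 6: (23.584,31.503) -> (30.506,22.955), length = 11
Total = 62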